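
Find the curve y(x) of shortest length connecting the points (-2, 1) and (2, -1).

Arc-length functional: J[y] = ∫ sqrt(1 + (y')^2) dx.
Lagrangian L = sqrt(1 + (y')^2) has no explicit y dependence, so ∂L/∂y = 0 and the Euler-Lagrange equation gives
    d/dx( y' / sqrt(1 + (y')^2) ) = 0  ⇒  y' / sqrt(1 + (y')^2) = const.
Hence y' is constant, so y(x) is affine.
Fitting the endpoints (-2, 1) and (2, -1):
    slope m = ((-1) − 1) / (2 − (-2)) = -1/2,
    intercept c = 1 − m·(-2) = 0.
Extremal: y(x) = (-1/2) x.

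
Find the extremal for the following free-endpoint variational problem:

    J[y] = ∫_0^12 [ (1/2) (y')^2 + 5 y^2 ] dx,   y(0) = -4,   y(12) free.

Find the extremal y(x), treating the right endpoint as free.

The Lagrangian L = (1/2) (y')^2 + 5 y^2 gives
    ∂L/∂y = 10 y,   ∂L/∂y' = y'.
Euler-Lagrange: y'' − 10 y = 0.
With k = sqrt(10), the general solution is
    y(x) = A cosh(sqrt(10) x) + B sinh(sqrt(10) x).
Fixed left endpoint y(0) = -4 ⇒ A = -4.
The right endpoint x = 12 is free, so the natural (transversality) condition is ∂L/∂y' |_{x=12} = 0, i.e. y'(12) = 0.
Compute y'(x) = A k sinh(k x) + B k cosh(k x), so
    y'(12) = A k sinh(k·12) + B k cosh(k·12) = 0
    ⇒ B = −A tanh(k·12) = 4 tanh(sqrt(10)·12).
Therefore the extremal is
    y(x) = −4 cosh(sqrt(10) x) + 4 tanh(sqrt(10)·12) sinh(sqrt(10) x).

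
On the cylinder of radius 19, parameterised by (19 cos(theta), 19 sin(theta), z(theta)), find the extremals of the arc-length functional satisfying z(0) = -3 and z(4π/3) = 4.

Parameterise the cylinder of radius R = 19 as
    r(θ) = (19 cos θ, 19 sin θ, z(θ)).
The arc-length element is
    ds = sqrt(361 + (dz/dθ)^2) dθ,
so the Lagrangian is L = sqrt(361 + z'^2).
L depends on z' only, not on z or θ, so ∂L/∂z = 0 and
    ∂L/∂z' = z' / sqrt(361 + z'^2).
The Euler-Lagrange equation gives
    d/dθ( z' / sqrt(361 + z'^2) ) = 0,
so z' is constant. Integrating once:
    z(θ) = a θ + b,
a helix on the cylinder (a straight line when the cylinder is unrolled). The constants a, b are determined by the endpoint conditions.
With endpoint conditions z(0) = -3 and z(4π/3) = 4: from z(0) = b we get b = -3, and a·4π/3 + -3 = 4 gives a = 21/(4π), so
    z(θ) = (21/(4π)) θ − 3.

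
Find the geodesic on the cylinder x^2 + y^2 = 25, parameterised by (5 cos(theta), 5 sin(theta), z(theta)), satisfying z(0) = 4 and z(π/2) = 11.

Parameterise the cylinder of radius R = 5 as
    r(θ) = (5 cos θ, 5 sin θ, z(θ)).
The arc-length element is
    ds = sqrt(25 + (dz/dθ)^2) dθ,
so the Lagrangian is L = sqrt(25 + z'^2).
L depends on z' only, not on z or θ, so ∂L/∂z = 0 and
    ∂L/∂z' = z' / sqrt(25 + z'^2).
The Euler-Lagrange equation gives
    d/dθ( z' / sqrt(25 + z'^2) ) = 0,
so z' is constant. Integrating once:
    z(θ) = a θ + b,
a helix on the cylinder (a straight line when the cylinder is unrolled). The constants a, b are determined by the endpoint conditions.
With endpoint conditions z(0) = 4 and z(π/2) = 11: from z(0) = b we get b = 4, and a·π/2 + 4 = 11 gives a = 14/π, so
    z(θ) = (14/π) θ + 4.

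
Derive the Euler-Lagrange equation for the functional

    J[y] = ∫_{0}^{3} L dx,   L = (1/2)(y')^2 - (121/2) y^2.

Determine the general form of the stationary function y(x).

The Lagrangian is L = (1/2)(y')^2 - (121/2) y^2.
∂L/∂y = -121y.
∂L/∂y' = y'.
The Euler-Lagrange equation d/dx(∂L/∂y') − ∂L/∂y = 0 becomes:
    y'' + 121 y = 0
General solution: y(x) = A sin(11x) + B cos(11x), where A and B are arbitrary constants fixed by the endpoint conditions.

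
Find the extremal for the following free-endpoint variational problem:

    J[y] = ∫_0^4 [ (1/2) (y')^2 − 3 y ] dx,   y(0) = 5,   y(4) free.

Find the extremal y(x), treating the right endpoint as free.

The Lagrangian L = (1/2) (y')^2 − 3 y gives
    ∂L/∂y = −3,   ∂L/∂y' = y'.
Euler-Lagrange: d/dx(y') − (−3) = 0, i.e. y'' + 3 = 0, so
    y(x) = −(3/2) x^2 + C1 x + C2.
Fixed left endpoint y(0) = 5 ⇒ C2 = 5.
The right endpoint x = 4 is free, so the natural (transversality) condition is ∂L/∂y' |_{x=4} = 0, i.e. y'(4) = 0.
Compute y'(x) = −3 x + C1, so y'(4) = −12 + C1 = 0 ⇒ C1 = 12.
Therefore the extremal is
    y(x) = −(3/2) x^2 + 12 x + 5.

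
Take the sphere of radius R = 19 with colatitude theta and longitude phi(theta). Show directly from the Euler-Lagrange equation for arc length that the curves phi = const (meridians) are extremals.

On the sphere of radius R = 19 with spherical coordinates (θ, φ), the induced metric is
    ds^2 = 361(dθ^2 + sin^2(θ) dφ^2).
Using θ as the parameter, the arc-length functional becomes
    J[φ] = ∫ 19 sqrt(1 + sin^2(θ) (dφ/dθ)^2) dθ.
So L = 19 sqrt(1 + sin^2(θ) φ'^2). Compute
    ∂L/∂φ = 0  (L has no explicit φ dependence),
    ∂L/∂φ' = 19 sin^2(θ) φ' / sqrt(1 + sin^2(θ) φ'^2).
For the candidate φ(θ) = c (constant), φ' = 0, so ∂L/∂φ' evaluated along the candidate vanishes, and ∂L/∂φ is identically zero. Hence
    d/dθ(∂L/∂φ') − ∂L/∂φ = 0
is satisfied. Therefore meridians φ = const are extremals of arc length — they are geodesics on the sphere.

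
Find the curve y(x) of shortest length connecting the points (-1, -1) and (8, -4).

Arc-length functional: J[y] = ∫ sqrt(1 + (y')^2) dx.
Lagrangian L = sqrt(1 + (y')^2) has no explicit y dependence, so ∂L/∂y = 0 and the Euler-Lagrange equation gives
    d/dx( y' / sqrt(1 + (y')^2) ) = 0  ⇒  y' / sqrt(1 + (y')^2) = const.
Hence y' is constant, so y(x) is affine.
Fitting the endpoints (-1, -1) and (8, -4):
    slope m = ((-4) − (-1)) / (8 − (-1)) = -1/3,
    intercept c = (-1) − m·(-1) = -4/3.
Extremal: y(x) = (-1/3) x - 4/3.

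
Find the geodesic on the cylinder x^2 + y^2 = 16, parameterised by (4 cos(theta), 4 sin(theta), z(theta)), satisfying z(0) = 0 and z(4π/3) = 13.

Parameterise the cylinder of radius R = 4 as
    r(θ) = (4 cos θ, 4 sin θ, z(θ)).
The arc-length element is
    ds = sqrt(16 + (dz/dθ)^2) dθ,
so the Lagrangian is L = sqrt(16 + z'^2).
L depends on z' only, not on z or θ, so ∂L/∂z = 0 and
    ∂L/∂z' = z' / sqrt(16 + z'^2).
The Euler-Lagrange equation gives
    d/dθ( z' / sqrt(16 + z'^2) ) = 0,
so z' is constant. Integrating once:
    z(θ) = a θ + b,
a helix on the cylinder (a straight line when the cylinder is unrolled). The constants a, b are determined by the endpoint conditions.
With endpoint conditions z(0) = 0 and z(4π/3) = 13: from z(0) = b we get b = 0, and a·4π/3 + 0 = 13 gives a = 39/(4π), so
    z(θ) = (39/(4π)) θ.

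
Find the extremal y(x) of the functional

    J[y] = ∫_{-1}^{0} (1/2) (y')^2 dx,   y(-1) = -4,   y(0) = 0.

The Lagrangian is L = (1/2) (y')^2.
Compute ∂L/∂y = 0, ∂L/∂y' = y'.
The Euler-Lagrange equation d/dx(∂L/∂y') − ∂L/∂y = 0 reduces to
    y'' = 0.
Its general solution is
    y(x) = A x + B,
with A, B fixed by the endpoint conditions.
Applying the endpoint conditions y(-1) = -4 and y(0) = 0: solve A·-1 + B = -4 and A·0 + B = 0. Subtracting gives A(0 − -1) = 0 − -4, so A = 4, and B = -4 − A·-1 = 0. Therefore
    y(x) = 4 x.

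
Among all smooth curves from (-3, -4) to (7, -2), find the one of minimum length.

Arc-length functional: J[y] = ∫ sqrt(1 + (y')^2) dx.
Lagrangian L = sqrt(1 + (y')^2) has no explicit y dependence, so ∂L/∂y = 0 and the Euler-Lagrange equation gives
    d/dx( y' / sqrt(1 + (y')^2) ) = 0  ⇒  y' / sqrt(1 + (y')^2) = const.
Hence y' is constant, so y(x) is affine.
Fitting the endpoints (-3, -4) and (7, -2):
    slope m = ((-2) − (-4)) / (7 − (-3)) = 1/5,
    intercept c = (-4) − m·(-3) = -17/5.
Extremal: y(x) = (1/5) x - 17/5.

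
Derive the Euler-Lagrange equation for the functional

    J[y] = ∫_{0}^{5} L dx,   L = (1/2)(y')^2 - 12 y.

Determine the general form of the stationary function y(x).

The Lagrangian is L = (1/2)(y')^2 - 12 y.
∂L/∂y = -12.
∂L/∂y' = y'.
The Euler-Lagrange equation d/dx(∂L/∂y') − ∂L/∂y = 0 becomes:
    y'' + 12 = 0
General solution: y(x) = -6 x^2 + A x + B, where A and B are arbitrary constants fixed by the endpoint conditions.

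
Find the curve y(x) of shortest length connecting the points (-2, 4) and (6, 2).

Arc-length functional: J[y] = ∫ sqrt(1 + (y')^2) dx.
Lagrangian L = sqrt(1 + (y')^2) has no explicit y dependence, so ∂L/∂y = 0 and the Euler-Lagrange equation gives
    d/dx( y' / sqrt(1 + (y')^2) ) = 0  ⇒  y' / sqrt(1 + (y')^2) = const.
Hence y' is constant, so y(x) is affine.
Fitting the endpoints (-2, 4) and (6, 2):
    slope m = (2 − 4) / (6 − (-2)) = -1/4,
    intercept c = 4 − m·(-2) = 7/2.
Extremal: y(x) = (-1/4) x + 7/2.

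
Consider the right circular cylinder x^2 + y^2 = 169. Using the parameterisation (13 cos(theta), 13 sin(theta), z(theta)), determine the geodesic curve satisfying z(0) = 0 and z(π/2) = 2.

Parameterise the cylinder of radius R = 13 as
    r(θ) = (13 cos θ, 13 sin θ, z(θ)).
The arc-length element is
    ds = sqrt(169 + (dz/dθ)^2) dθ,
so the Lagrangian is L = sqrt(169 + z'^2).
L depends on z' only, not on z or θ, so ∂L/∂z = 0 and
    ∂L/∂z' = z' / sqrt(169 + z'^2).
The Euler-Lagrange equation gives
    d/dθ( z' / sqrt(169 + z'^2) ) = 0,
so z' is constant. Integrating once:
    z(θ) = a θ + b,
a helix on the cylinder (a straight line when the cylinder is unrolled). The constants a, b are determined by the endpoint conditions.
With endpoint conditions z(0) = 0 and z(π/2) = 2: from z(0) = b we get b = 0, and a·π/2 + 0 = 2 gives a = 4/π, so
    z(θ) = (4/π) θ.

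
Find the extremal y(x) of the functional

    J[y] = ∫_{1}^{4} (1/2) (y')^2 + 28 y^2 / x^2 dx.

The Lagrangian is L = (1/2) (y')^2 + 28 y^2 / x^2.
Compute ∂L/∂y = 56y/x^2, ∂L/∂y' = y'.
The Euler-Lagrange equation d/dx(∂L/∂y') − ∂L/∂y = 0 reduces to
    y'' − 56/x^2 · y = 0  (x > 0).
Its general solution is
    y(x) = A x^8 + B x^(-7),
with A, B fixed by the endpoint conditions.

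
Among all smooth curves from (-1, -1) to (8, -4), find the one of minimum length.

Arc-length functional: J[y] = ∫ sqrt(1 + (y')^2) dx.
Lagrangian L = sqrt(1 + (y')^2) has no explicit y dependence, so ∂L/∂y = 0 and the Euler-Lagrange equation gives
    d/dx( y' / sqrt(1 + (y')^2) ) = 0  ⇒  y' / sqrt(1 + (y')^2) = const.
Hence y' is constant, so y(x) is affine.
Fitting the endpoints (-1, -1) and (8, -4):
    slope m = ((-4) − (-1)) / (8 − (-1)) = -1/3,
    intercept c = (-1) − m·(-1) = -4/3.
Extremal: y(x) = (-1/3) x - 4/3.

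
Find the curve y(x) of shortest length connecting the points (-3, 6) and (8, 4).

Arc-length functional: J[y] = ∫ sqrt(1 + (y')^2) dx.
Lagrangian L = sqrt(1 + (y')^2) has no explicit y dependence, so ∂L/∂y = 0 and the Euler-Lagrange equation gives
    d/dx( y' / sqrt(1 + (y')^2) ) = 0  ⇒  y' / sqrt(1 + (y')^2) = const.
Hence y' is constant, so y(x) is affine.
Fitting the endpoints (-3, 6) and (8, 4):
    slope m = (4 − 6) / (8 − (-3)) = -2/11,
    intercept c = 6 − m·(-3) = 60/11.
Extremal: y(x) = (-2/11) x + 60/11.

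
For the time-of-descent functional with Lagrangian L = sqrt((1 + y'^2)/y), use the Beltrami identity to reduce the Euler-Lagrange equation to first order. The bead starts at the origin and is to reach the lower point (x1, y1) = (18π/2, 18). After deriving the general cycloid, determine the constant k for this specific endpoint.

The Lagrangian L = sqrt((1 + y'^2) / y) has no explicit x dependence, so the Beltrami identity applies:
    L − y' ∂L/∂y' = C.
Compute ∂L/∂y' = y' / sqrt(y (1 + y'^2)).
Substitute:
    sqrt((1 + y'^2)/y) − y'·y' / sqrt(y (1 + y'^2))
    = (1 + y'^2) / sqrt(y (1 + y'^2)) − y'^2 / sqrt(y (1 + y'^2))
    = 1 / sqrt(y (1 + y'^2)) = C.
Squaring and rearranging gives the first integral
    y (1 + y'^2) = 1/C^2 =: k   (constant).
Solving this first-order ODE by the substitution
    y = (k/2)(1 − cos θ)
yields the cycloid parameterisation
    x(θ) = (k/2)(θ − sin θ),   y(θ) = (k/2)(1 − cos θ).
The constant k is fixed by the endpoint condition.
Now fit the given lower endpoint (x1, y1) = (18π/2, 18). At the bottom of the first arch (θ = π), the parametric equations give
    y(π) = (k/2)(1 − cos π) = k,
    x(π) = (k/2)(π − sin π) = kπ/2.
Matching y(π) = 18 gives k = 18, consistent with x(π) = 18π/2. Therefore the specific cycloid is
    x(θ) = (18/2)(θ − sin θ),   y(θ) = (18/2)(1 − cos θ).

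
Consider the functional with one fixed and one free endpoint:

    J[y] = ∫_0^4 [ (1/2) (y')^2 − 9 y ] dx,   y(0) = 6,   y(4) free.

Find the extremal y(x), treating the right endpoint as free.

The Lagrangian L = (1/2) (y')^2 − 9 y gives
    ∂L/∂y = −9,   ∂L/∂y' = y'.
Euler-Lagrange: d/dx(y') − (−9) = 0, i.e. y'' + 9 = 0, so
    y(x) = −(9/2) x^2 + C1 x + C2.
Fixed left endpoint y(0) = 6 ⇒ C2 = 6.
The right endpoint x = 4 is free, so the natural (transversality) condition is ∂L/∂y' |_{x=4} = 0, i.e. y'(4) = 0.
Compute y'(x) = −9 x + C1, so y'(4) = −36 + C1 = 0 ⇒ C1 = 36.
Therefore the extremal is
    y(x) = −(9/2) x^2 + 36 x + 6.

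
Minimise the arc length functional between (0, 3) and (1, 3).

Arc-length functional: J[y] = ∫ sqrt(1 + (y')^2) dx.
Lagrangian L = sqrt(1 + (y')^2) has no explicit y dependence, so ∂L/∂y = 0 and the Euler-Lagrange equation gives
    d/dx( y' / sqrt(1 + (y')^2) ) = 0  ⇒  y' / sqrt(1 + (y')^2) = const.
Hence y' is constant, so y(x) is affine.
Fitting the endpoints (0, 3) and (1, 3):
    slope m = (3 − 3) / (1 − 0) = 0,
    intercept c = 3 − m·0 = 3.
Extremal: y(x) = 3.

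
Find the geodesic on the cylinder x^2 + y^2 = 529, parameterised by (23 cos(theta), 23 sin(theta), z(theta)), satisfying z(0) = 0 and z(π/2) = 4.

Parameterise the cylinder of radius R = 23 as
    r(θ) = (23 cos θ, 23 sin θ, z(θ)).
The arc-length element is
    ds = sqrt(529 + (dz/dθ)^2) dθ,
so the Lagrangian is L = sqrt(529 + z'^2).
L depends on z' only, not on z or θ, so ∂L/∂z = 0 and
    ∂L/∂z' = z' / sqrt(529 + z'^2).
The Euler-Lagrange equation gives
    d/dθ( z' / sqrt(529 + z'^2) ) = 0,
so z' is constant. Integrating once:
    z(θ) = a θ + b,
a helix on the cylinder (a straight line when the cylinder is unrolled). The constants a, b are determined by the endpoint conditions.
With endpoint conditions z(0) = 0 and z(π/2) = 4: from z(0) = b we get b = 0, and a·π/2 + 0 = 4 gives a = 8/π, so
    z(θ) = (8/π) θ.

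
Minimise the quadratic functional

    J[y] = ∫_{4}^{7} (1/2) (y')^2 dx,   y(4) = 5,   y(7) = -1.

The Lagrangian is L = (1/2) (y')^2.
Compute ∂L/∂y = 0, ∂L/∂y' = y'.
The Euler-Lagrange equation d/dx(∂L/∂y') − ∂L/∂y = 0 reduces to
    y'' = 0.
Its general solution is
    y(x) = A x + B,
with A, B fixed by the endpoint conditions.
Applying the endpoint conditions y(4) = 5 and y(7) = -1: solve A·4 + B = 5 and A·7 + B = -1. Subtracting gives A(7 − 4) = -1 − 5, so A = -2, and B = 5 − A·4 = 13. Therefore
    y(x) = -2 x + 13.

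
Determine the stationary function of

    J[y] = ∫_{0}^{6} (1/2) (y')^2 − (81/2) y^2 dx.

The Lagrangian is L = (1/2) (y')^2 − (81/2) y^2.
Compute ∂L/∂y = -81y, ∂L/∂y' = y'.
The Euler-Lagrange equation d/dx(∂L/∂y') − ∂L/∂y = 0 reduces to
    y'' + 81 y = 0.
Its general solution is
    y(x) = A sin(9x) + B cos(9x),
with A, B fixed by the endpoint conditions.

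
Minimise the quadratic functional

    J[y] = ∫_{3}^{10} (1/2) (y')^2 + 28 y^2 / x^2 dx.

The Lagrangian is L = (1/2) (y')^2 + 28 y^2 / x^2.
Compute ∂L/∂y = 56y/x^2, ∂L/∂y' = y'.
The Euler-Lagrange equation d/dx(∂L/∂y') − ∂L/∂y = 0 reduces to
    y'' − 56/x^2 · y = 0  (x > 0).
Its general solution is
    y(x) = A x^8 + B x^(-7),
with A, B fixed by the endpoint conditions.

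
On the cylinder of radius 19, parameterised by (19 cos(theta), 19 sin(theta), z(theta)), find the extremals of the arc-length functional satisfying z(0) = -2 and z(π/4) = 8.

Parameterise the cylinder of radius R = 19 as
    r(θ) = (19 cos θ, 19 sin θ, z(θ)).
The arc-length element is
    ds = sqrt(361 + (dz/dθ)^2) dθ,
so the Lagrangian is L = sqrt(361 + z'^2).
L depends on z' only, not on z or θ, so ∂L/∂z = 0 and
    ∂L/∂z' = z' / sqrt(361 + z'^2).
The Euler-Lagrange equation gives
    d/dθ( z' / sqrt(361 + z'^2) ) = 0,
so z' is constant. Integrating once:
    z(θ) = a θ + b,
a helix on the cylinder (a straight line when the cylinder is unrolled). The constants a, b are determined by the endpoint conditions.
With endpoint conditions z(0) = -2 and z(π/4) = 8: from z(0) = b we get b = -2, and a·π/4 + -2 = 8 gives a = 40/π, so
    z(θ) = (40/π) θ − 2.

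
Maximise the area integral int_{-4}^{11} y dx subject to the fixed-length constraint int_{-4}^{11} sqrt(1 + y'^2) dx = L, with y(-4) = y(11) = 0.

Set up the augmented Lagrangian using a multiplier λ for the length constraint:
    F(y, y') = y − λ sqrt(1 + y'^2).
F has no explicit x dependence, so the Beltrami identity yields a first integral
    F − y' ∂F/∂y' = C.
Compute ∂F/∂y' = −λ y' / sqrt(1 + y'^2). Then
    y − λ sqrt(1 + y'^2) + λ y'^2 / sqrt(1 + y'^2) = C
    ⇒  y − λ / sqrt(1 + y'^2) = C.
Solving for y' and integrating gives
    (x − a)^2 + (y − b)^2 = λ^2,
a circular arc of radius λ. The constants a, b are determined by the endpoint conditions y(-4) = y(11) = 0, and λ is fixed implicitly by the length constraint
    ∫_{-4}^{11} sqrt(1 + y'^2) dx = L.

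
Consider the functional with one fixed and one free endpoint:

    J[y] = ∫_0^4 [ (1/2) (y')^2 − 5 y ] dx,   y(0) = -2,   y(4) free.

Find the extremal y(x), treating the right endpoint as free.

The Lagrangian L = (1/2) (y')^2 − 5 y gives
    ∂L/∂y = −5,   ∂L/∂y' = y'.
Euler-Lagrange: d/dx(y') − (−5) = 0, i.e. y'' + 5 = 0, so
    y(x) = −(5/2) x^2 + C1 x + C2.
Fixed left endpoint y(0) = -2 ⇒ C2 = -2.
The right endpoint x = 4 is free, so the natural (transversality) condition is ∂L/∂y' |_{x=4} = 0, i.e. y'(4) = 0.
Compute y'(x) = −5 x + C1, so y'(4) = −20 + C1 = 0 ⇒ C1 = 20.
Therefore the extremal is
    y(x) = −(5/2) x^2 + 20 x − 2.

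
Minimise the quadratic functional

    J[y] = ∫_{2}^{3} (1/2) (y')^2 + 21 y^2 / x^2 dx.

The Lagrangian is L = (1/2) (y')^2 + 21 y^2 / x^2.
Compute ∂L/∂y = 42y/x^2, ∂L/∂y' = y'.
The Euler-Lagrange equation d/dx(∂L/∂y') − ∂L/∂y = 0 reduces to
    y'' − 42/x^2 · y = 0  (x > 0).
Its general solution is
    y(x) = A x^7 + B x^(-6),
with A, B fixed by the endpoint conditions.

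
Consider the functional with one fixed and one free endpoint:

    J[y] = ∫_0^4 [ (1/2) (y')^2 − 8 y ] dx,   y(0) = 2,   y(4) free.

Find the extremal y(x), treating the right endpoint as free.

The Lagrangian L = (1/2) (y')^2 − 8 y gives
    ∂L/∂y = −8,   ∂L/∂y' = y'.
Euler-Lagrange: d/dx(y') − (−8) = 0, i.e. y'' + 8 = 0, so
    y(x) = −(8/2) x^2 + C1 x + C2.
Fixed left endpoint y(0) = 2 ⇒ C2 = 2.
The right endpoint x = 4 is free, so the natural (transversality) condition is ∂L/∂y' |_{x=4} = 0, i.e. y'(4) = 0.
Compute y'(x) = −8 x + C1, so y'(4) = −32 + C1 = 0 ⇒ C1 = 32.
Therefore the extremal is
    y(x) = −4 x^2 + 32 x + 2.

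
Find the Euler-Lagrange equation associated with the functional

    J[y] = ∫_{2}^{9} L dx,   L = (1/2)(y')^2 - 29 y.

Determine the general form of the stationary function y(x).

The Lagrangian is L = (1/2)(y')^2 - 29 y.
∂L/∂y = -29.
∂L/∂y' = y'.
The Euler-Lagrange equation d/dx(∂L/∂y') − ∂L/∂y = 0 becomes:
    y'' + 29 = 0
General solution: y(x) = -(29/2) x^2 + A x + B, where A and B are arbitrary constants fixed by the endpoint conditions.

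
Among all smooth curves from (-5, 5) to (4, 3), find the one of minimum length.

Arc-length functional: J[y] = ∫ sqrt(1 + (y')^2) dx.
Lagrangian L = sqrt(1 + (y')^2) has no explicit y dependence, so ∂L/∂y = 0 and the Euler-Lagrange equation gives
    d/dx( y' / sqrt(1 + (y')^2) ) = 0  ⇒  y' / sqrt(1 + (y')^2) = const.
Hence y' is constant, so y(x) is affine.
Fitting the endpoints (-5, 5) and (4, 3):
    slope m = (3 − 5) / (4 − (-5)) = -2/9,
    intercept c = 5 − m·(-5) = 35/9.
Extremal: y(x) = (-2/9) x + 35/9.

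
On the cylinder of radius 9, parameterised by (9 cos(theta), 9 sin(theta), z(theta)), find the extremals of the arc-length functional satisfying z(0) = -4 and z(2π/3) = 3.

Parameterise the cylinder of radius R = 9 as
    r(θ) = (9 cos θ, 9 sin θ, z(θ)).
The arc-length element is
    ds = sqrt(81 + (dz/dθ)^2) dθ,
so the Lagrangian is L = sqrt(81 + z'^2).
L depends on z' only, not on z or θ, so ∂L/∂z = 0 and
    ∂L/∂z' = z' / sqrt(81 + z'^2).
The Euler-Lagrange equation gives
    d/dθ( z' / sqrt(81 + z'^2) ) = 0,
so z' is constant. Integrating once:
    z(θ) = a θ + b,
a helix on the cylinder (a straight line when the cylinder is unrolled). The constants a, b are determined by the endpoint conditions.
With endpoint conditions z(0) = -4 and z(2π/3) = 3: from z(0) = b we get b = -4, and a·2π/3 + -4 = 3 gives a = 21/(2π), so
    z(θ) = (21/(2π)) θ − 4.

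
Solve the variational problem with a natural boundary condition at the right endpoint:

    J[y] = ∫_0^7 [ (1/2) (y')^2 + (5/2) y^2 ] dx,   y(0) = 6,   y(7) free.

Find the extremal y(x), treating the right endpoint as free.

The Lagrangian L = (1/2) (y')^2 + (5/2) y^2 gives
    ∂L/∂y = 5 y,   ∂L/∂y' = y'.
Euler-Lagrange: y'' − 5 y = 0.
With k = sqrt(5), the general solution is
    y(x) = A cosh(sqrt(5) x) + B sinh(sqrt(5) x).
Fixed left endpoint y(0) = 6 ⇒ A = 6.
The right endpoint x = 7 is free, so the natural (transversality) condition is ∂L/∂y' |_{x=7} = 0, i.e. y'(7) = 0.
Compute y'(x) = A k sinh(k x) + B k cosh(k x), so
    y'(7) = A k sinh(k·7) + B k cosh(k·7) = 0
    ⇒ B = −A tanh(k·7) = − 6 tanh(sqrt(5)·7).
Therefore the extremal is
    y(x) = 6 cosh(sqrt(5) x) − 6 tanh(sqrt(5)·7) sinh(sqrt(5) x).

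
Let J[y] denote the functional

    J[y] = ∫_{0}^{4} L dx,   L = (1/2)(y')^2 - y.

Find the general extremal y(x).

The Lagrangian is L = (1/2)(y')^2 - y.
∂L/∂y = -1.
∂L/∂y' = y'.
The Euler-Lagrange equation d/dx(∂L/∂y') − ∂L/∂y = 0 becomes:
    y'' + 1 = 0
General solution: y(x) = -x^2/2 + A x + B, where A and B are arbitrary constants fixed by the endpoint conditions.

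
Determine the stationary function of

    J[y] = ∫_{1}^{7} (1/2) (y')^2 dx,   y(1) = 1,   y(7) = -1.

The Lagrangian is L = (1/2) (y')^2.
Compute ∂L/∂y = 0, ∂L/∂y' = y'.
The Euler-Lagrange equation d/dx(∂L/∂y') − ∂L/∂y = 0 reduces to
    y'' = 0.
Its general solution is
    y(x) = A x + B,
with A, B fixed by the endpoint conditions.
Applying the endpoint conditions y(1) = 1 and y(7) = -1: solve A·1 + B = 1 and A·7 + B = -1. Subtracting gives A(7 − 1) = -1 − 1, so A = -1/3, and B = 1 − A·1 = 4/3. Therefore
    y(x) = (-1/3) x + 4/3.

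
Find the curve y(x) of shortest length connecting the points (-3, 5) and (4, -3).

Arc-length functional: J[y] = ∫ sqrt(1 + (y')^2) dx.
Lagrangian L = sqrt(1 + (y')^2) has no explicit y dependence, so ∂L/∂y = 0 and the Euler-Lagrange equation gives
    d/dx( y' / sqrt(1 + (y')^2) ) = 0  ⇒  y' / sqrt(1 + (y')^2) = const.
Hence y' is constant, so y(x) is affine.
Fitting the endpoints (-3, 5) and (4, -3):
    slope m = ((-3) − 5) / (4 − (-3)) = -8/7,
    intercept c = 5 − m·(-3) = 11/7.
Extremal: y(x) = (-8/7) x + 11/7.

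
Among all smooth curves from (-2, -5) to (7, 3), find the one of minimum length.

Arc-length functional: J[y] = ∫ sqrt(1 + (y')^2) dx.
Lagrangian L = sqrt(1 + (y')^2) has no explicit y dependence, so ∂L/∂y = 0 and the Euler-Lagrange equation gives
    d/dx( y' / sqrt(1 + (y')^2) ) = 0  ⇒  y' / sqrt(1 + (y')^2) = const.
Hence y' is constant, so y(x) is affine.
Fitting the endpoints (-2, -5) and (7, 3):
    slope m = (3 − (-5)) / (7 − (-2)) = 8/9,
    intercept c = (-5) − m·(-2) = -29/9.
Extremal: y(x) = (8/9) x - 29/9.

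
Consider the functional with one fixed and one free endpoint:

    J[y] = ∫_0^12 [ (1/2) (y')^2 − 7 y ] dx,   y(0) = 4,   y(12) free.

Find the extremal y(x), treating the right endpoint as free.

The Lagrangian L = (1/2) (y')^2 − 7 y gives
    ∂L/∂y = −7,   ∂L/∂y' = y'.
Euler-Lagrange: d/dx(y') − (−7) = 0, i.e. y'' + 7 = 0, so
    y(x) = −(7/2) x^2 + C1 x + C2.
Fixed left endpoint y(0) = 4 ⇒ C2 = 4.
The right endpoint x = 12 is free, so the natural (transversality) condition is ∂L/∂y' |_{x=12} = 0, i.e. y'(12) = 0.
Compute y'(x) = −7 x + C1, so y'(12) = −84 + C1 = 0 ⇒ C1 = 84.
Therefore the extremal is
    y(x) = −(7/2) x^2 + 84 x + 4.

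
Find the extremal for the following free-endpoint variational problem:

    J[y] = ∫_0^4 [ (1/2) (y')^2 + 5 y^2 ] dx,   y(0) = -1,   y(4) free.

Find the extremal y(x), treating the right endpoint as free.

The Lagrangian L = (1/2) (y')^2 + 5 y^2 gives
    ∂L/∂y = 10 y,   ∂L/∂y' = y'.
Euler-Lagrange: y'' − 10 y = 0.
With k = sqrt(10), the general solution is
    y(x) = A cosh(sqrt(10) x) + B sinh(sqrt(10) x).
Fixed left endpoint y(0) = -1 ⇒ A = -1.
The right endpoint x = 4 is free, so the natural (transversality) condition is ∂L/∂y' |_{x=4} = 0, i.e. y'(4) = 0.
Compute y'(x) = A k sinh(k x) + B k cosh(k x), so
    y'(4) = A k sinh(k·4) + B k cosh(k·4) = 0
    ⇒ B = −A tanh(k·4) = tanh(sqrt(10)·4).
Therefore the extremal is
    y(x) = −cosh(sqrt(10) x) + tanh(sqrt(10)·4) sinh(sqrt(10) x).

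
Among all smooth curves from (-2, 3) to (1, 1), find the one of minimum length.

Arc-length functional: J[y] = ∫ sqrt(1 + (y')^2) dx.
Lagrangian L = sqrt(1 + (y')^2) has no explicit y dependence, so ∂L/∂y = 0 and the Euler-Lagrange equation gives
    d/dx( y' / sqrt(1 + (y')^2) ) = 0  ⇒  y' / sqrt(1 + (y')^2) = const.
Hence y' is constant, so y(x) is affine.
Fitting the endpoints (-2, 3) and (1, 1):
    slope m = (1 − 3) / (1 − (-2)) = -2/3,
    intercept c = 3 − m·(-2) = 5/3.
Extremal: y(x) = (-2/3) x + 5/3.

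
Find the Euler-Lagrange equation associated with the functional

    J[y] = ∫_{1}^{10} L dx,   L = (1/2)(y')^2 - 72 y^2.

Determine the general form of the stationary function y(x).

The Lagrangian is L = (1/2)(y')^2 - 72 y^2.
∂L/∂y = -144y.
∂L/∂y' = y'.
The Euler-Lagrange equation d/dx(∂L/∂y') − ∂L/∂y = 0 becomes:
    y'' + 144 y = 0
General solution: y(x) = A sin(12x) + B cos(12x), where A and B are arbitrary constants fixed by the endpoint conditions.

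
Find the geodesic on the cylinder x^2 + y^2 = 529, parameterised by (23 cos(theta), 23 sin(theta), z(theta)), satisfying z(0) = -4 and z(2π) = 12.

Parameterise the cylinder of radius R = 23 as
    r(θ) = (23 cos θ, 23 sin θ, z(θ)).
The arc-length element is
    ds = sqrt(529 + (dz/dθ)^2) dθ,
so the Lagrangian is L = sqrt(529 + z'^2).
L depends on z' only, not on z or θ, so ∂L/∂z = 0 and
    ∂L/∂z' = z' / sqrt(529 + z'^2).
The Euler-Lagrange equation gives
    d/dθ( z' / sqrt(529 + z'^2) ) = 0,
so z' is constant. Integrating once:
    z(θ) = a θ + b,
a helix on the cylinder (a straight line when the cylinder is unrolled). The constants a, b are determined by the endpoint conditions.
With endpoint conditions z(0) = -4 and z(2π) = 12: from z(0) = b we get b = -4, and a·2π + -4 = 12 gives a = 8/π, so
    z(θ) = (8/π) θ − 4.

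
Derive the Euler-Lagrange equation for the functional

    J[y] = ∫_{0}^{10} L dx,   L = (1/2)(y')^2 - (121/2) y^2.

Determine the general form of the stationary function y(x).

The Lagrangian is L = (1/2)(y')^2 - (121/2) y^2.
∂L/∂y = -121y.
∂L/∂y' = y'.
The Euler-Lagrange equation d/dx(∂L/∂y') − ∂L/∂y = 0 becomes:
    y'' + 121 y = 0
General solution: y(x) = A sin(11x) + B cos(11x), where A and B are arbitrary constants fixed by the endpoint conditions.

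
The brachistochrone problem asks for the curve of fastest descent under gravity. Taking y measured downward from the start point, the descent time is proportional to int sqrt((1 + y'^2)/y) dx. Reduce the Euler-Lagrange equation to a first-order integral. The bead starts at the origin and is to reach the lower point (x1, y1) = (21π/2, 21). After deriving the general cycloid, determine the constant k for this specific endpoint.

The Lagrangian L = sqrt((1 + y'^2) / y) has no explicit x dependence, so the Beltrami identity applies:
    L − y' ∂L/∂y' = C.
Compute ∂L/∂y' = y' / sqrt(y (1 + y'^2)).
Substitute:
    sqrt((1 + y'^2)/y) − y'·y' / sqrt(y (1 + y'^2))
    = (1 + y'^2) / sqrt(y (1 + y'^2)) − y'^2 / sqrt(y (1 + y'^2))
    = 1 / sqrt(y (1 + y'^2)) = C.
Squaring and rearranging gives the first integral
    y (1 + y'^2) = 1/C^2 =: k   (constant).
Solving this first-order ODE by the substitution
    y = (k/2)(1 − cos θ)
yields the cycloid parameterisation
    x(θ) = (k/2)(θ − sin θ),   y(θ) = (k/2)(1 − cos θ).
The constant k is fixed by the endpoint condition.
Now fit the given lower endpoint (x1, y1) = (21π/2, 21). At the bottom of the first arch (θ = π), the parametric equations give
    y(π) = (k/2)(1 − cos π) = k,
    x(π) = (k/2)(π − sin π) = kπ/2.
Matching y(π) = 21 gives k = 21, consistent with x(π) = 21π/2. Therefore the specific cycloid is
    x(θ) = (21/2)(θ − sin θ),   y(θ) = (21/2)(1 − cos θ).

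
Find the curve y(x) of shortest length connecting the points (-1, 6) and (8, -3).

Arc-length functional: J[y] = ∫ sqrt(1 + (y')^2) dx.
Lagrangian L = sqrt(1 + (y')^2) has no explicit y dependence, so ∂L/∂y = 0 and the Euler-Lagrange equation gives
    d/dx( y' / sqrt(1 + (y')^2) ) = 0  ⇒  y' / sqrt(1 + (y')^2) = const.
Hence y' is constant, so y(x) is affine.
Fitting the endpoints (-1, 6) and (8, -3):
    slope m = ((-3) − 6) / (8 − (-1)) = -1,
    intercept c = 6 − m·(-1) = 5.
Extremal: y(x) = -x + 5.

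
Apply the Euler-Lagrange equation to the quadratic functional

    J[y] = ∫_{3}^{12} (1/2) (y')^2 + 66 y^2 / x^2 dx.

The Lagrangian is L = (1/2) (y')^2 + 66 y^2 / x^2.
Compute ∂L/∂y = 132y/x^2, ∂L/∂y' = y'.
The Euler-Lagrange equation d/dx(∂L/∂y') − ∂L/∂y = 0 reduces to
    y'' − 132/x^2 · y = 0  (x > 0).
Its general solution is
    y(x) = A x^12 + B x^(-11),
with A, B fixed by the endpoint conditions.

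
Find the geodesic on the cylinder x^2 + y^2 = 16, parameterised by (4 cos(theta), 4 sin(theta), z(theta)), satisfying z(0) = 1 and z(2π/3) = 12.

Parameterise the cylinder of radius R = 4 as
    r(θ) = (4 cos θ, 4 sin θ, z(θ)).
The arc-length element is
    ds = sqrt(16 + (dz/dθ)^2) dθ,
so the Lagrangian is L = sqrt(16 + z'^2).
L depends on z' only, not on z or θ, so ∂L/∂z = 0 and
    ∂L/∂z' = z' / sqrt(16 + z'^2).
The Euler-Lagrange equation gives
    d/dθ( z' / sqrt(16 + z'^2) ) = 0,
so z' is constant. Integrating once:
    z(θ) = a θ + b,
a helix on the cylinder (a straight line when the cylinder is unrolled). The constants a, b are determined by the endpoint conditions.
With endpoint conditions z(0) = 1 and z(2π/3) = 12: from z(0) = b we get b = 1, and a·2π/3 + 1 = 12 gives a = 33/(2π), so
    z(θ) = (33/(2π)) θ + 1.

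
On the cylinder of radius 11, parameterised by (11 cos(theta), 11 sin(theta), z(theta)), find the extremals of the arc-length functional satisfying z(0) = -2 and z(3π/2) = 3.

Parameterise the cylinder of radius R = 11 as
    r(θ) = (11 cos θ, 11 sin θ, z(θ)).
The arc-length element is
    ds = sqrt(121 + (dz/dθ)^2) dθ,
so the Lagrangian is L = sqrt(121 + z'^2).
L depends on z' only, not on z or θ, so ∂L/∂z = 0 and
    ∂L/∂z' = z' / sqrt(121 + z'^2).
The Euler-Lagrange equation gives
    d/dθ( z' / sqrt(121 + z'^2) ) = 0,
so z' is constant. Integrating once:
    z(θ) = a θ + b,
a helix on the cylinder (a straight line when the cylinder is unrolled). The constants a, b are determined by the endpoint conditions.
With endpoint conditions z(0) = -2 and z(3π/2) = 3: from z(0) = b we get b = -2, and a·3π/2 + -2 = 3 gives a = 10/(3π), so
    z(θ) = (10/(3π)) θ − 2.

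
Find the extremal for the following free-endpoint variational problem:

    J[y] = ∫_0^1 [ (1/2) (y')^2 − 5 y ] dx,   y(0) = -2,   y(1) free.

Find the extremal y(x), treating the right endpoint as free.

The Lagrangian L = (1/2) (y')^2 − 5 y gives
    ∂L/∂y = −5,   ∂L/∂y' = y'.
Euler-Lagrange: d/dx(y') − (−5) = 0, i.e. y'' + 5 = 0, so
    y(x) = −(5/2) x^2 + C1 x + C2.
Fixed left endpoint y(0) = -2 ⇒ C2 = -2.
The right endpoint x = 1 is free, so the natural (transversality) condition is ∂L/∂y' |_{x=1} = 0, i.e. y'(1) = 0.
Compute y'(x) = −5 x + C1, so y'(1) = −5 + C1 = 0 ⇒ C1 = 5.
Therefore the extremal is
    y(x) = −(5/2) x^2 + 5 x − 2.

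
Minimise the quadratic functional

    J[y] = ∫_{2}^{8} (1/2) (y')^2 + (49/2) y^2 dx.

The Lagrangian is L = (1/2) (y')^2 + (49/2) y^2.
Compute ∂L/∂y = 49y, ∂L/∂y' = y'.
The Euler-Lagrange equation d/dx(∂L/∂y') − ∂L/∂y = 0 reduces to
    y'' − 49 y = 0.
Its general solution is
    y(x) = A e^(7x) + B e^(−7x),
with A, B fixed by the endpoint conditions.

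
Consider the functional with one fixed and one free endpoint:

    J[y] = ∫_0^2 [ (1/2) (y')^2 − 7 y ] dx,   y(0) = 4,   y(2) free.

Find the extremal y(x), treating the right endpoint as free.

The Lagrangian L = (1/2) (y')^2 − 7 y gives
    ∂L/∂y = −7,   ∂L/∂y' = y'.
Euler-Lagrange: d/dx(y') − (−7) = 0, i.e. y'' + 7 = 0, so
    y(x) = −(7/2) x^2 + C1 x + C2.
Fixed left endpoint y(0) = 4 ⇒ C2 = 4.
The right endpoint x = 2 is free, so the natural (transversality) condition is ∂L/∂y' |_{x=2} = 0, i.e. y'(2) = 0.
Compute y'(x) = −7 x + C1, so y'(2) = −14 + C1 = 0 ⇒ C1 = 14.
Therefore the extremal is
    y(x) = −(7/2) x^2 + 14 x + 4.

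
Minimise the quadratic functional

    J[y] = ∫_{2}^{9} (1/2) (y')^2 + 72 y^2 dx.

The Lagrangian is L = (1/2) (y')^2 + 72 y^2.
Compute ∂L/∂y = 144y, ∂L/∂y' = y'.
The Euler-Lagrange equation d/dx(∂L/∂y') − ∂L/∂y = 0 reduces to
    y'' − 144 y = 0.
Its general solution is
    y(x) = A e^(12x) + B e^(−12x),
with A, B fixed by the endpoint conditions.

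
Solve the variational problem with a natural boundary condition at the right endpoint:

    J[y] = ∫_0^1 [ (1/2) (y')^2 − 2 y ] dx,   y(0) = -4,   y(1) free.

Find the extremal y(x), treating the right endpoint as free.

The Lagrangian L = (1/2) (y')^2 − 2 y gives
    ∂L/∂y = −2,   ∂L/∂y' = y'.
Euler-Lagrange: d/dx(y') − (−2) = 0, i.e. y'' + 2 = 0, so
    y(x) = −(2/2) x^2 + C1 x + C2.
Fixed left endpoint y(0) = -4 ⇒ C2 = -4.
The right endpoint x = 1 is free, so the natural (transversality) condition is ∂L/∂y' |_{x=1} = 0, i.e. y'(1) = 0.
Compute y'(x) = −2 x + C1, so y'(1) = −2 + C1 = 0 ⇒ C1 = 2.
Therefore the extremal is
    y(x) = −x^2 + 2 x − 4.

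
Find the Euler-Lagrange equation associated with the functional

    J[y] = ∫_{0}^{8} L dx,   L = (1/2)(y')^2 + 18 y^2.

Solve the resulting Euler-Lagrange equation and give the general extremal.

The Lagrangian is L = (1/2)(y')^2 + 18 y^2.
∂L/∂y = 36y.
∂L/∂y' = y'.
The Euler-Lagrange equation d/dx(∂L/∂y') − ∂L/∂y = 0 becomes:
    y'' - 36 y = 0
General solution: y(x) = A e^(6x) + B e^(-6x), where A and B are arbitrary constants fixed by the endpoint conditions.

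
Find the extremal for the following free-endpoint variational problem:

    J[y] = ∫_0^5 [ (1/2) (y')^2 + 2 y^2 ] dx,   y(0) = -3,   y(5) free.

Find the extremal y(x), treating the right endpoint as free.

The Lagrangian L = (1/2) (y')^2 + 2 y^2 gives
    ∂L/∂y = 4 y,   ∂L/∂y' = y'.
Euler-Lagrange: y'' − 4 y = 0.
With k = 2, the general solution is
    y(x) = A cosh(2 x) + B sinh(2 x).
Fixed left endpoint y(0) = -3 ⇒ A = -3.
The right endpoint x = 5 is free, so the natural (transversality) condition is ∂L/∂y' |_{x=5} = 0, i.e. y'(5) = 0.
Compute y'(x) = A k sinh(k x) + B k cosh(k x), so
    y'(5) = A k sinh(k·5) + B k cosh(k·5) = 0
    ⇒ B = −A tanh(k·5) = 3 tanh(2·5).
Therefore the extremal is
    y(x) = −3 cosh(2 x) + 3 tanh(2·5) sinh(2 x).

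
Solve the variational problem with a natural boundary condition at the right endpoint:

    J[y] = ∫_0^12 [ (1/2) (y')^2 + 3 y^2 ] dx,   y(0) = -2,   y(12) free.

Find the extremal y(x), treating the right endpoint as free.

The Lagrangian L = (1/2) (y')^2 + 3 y^2 gives
    ∂L/∂y = 6 y,   ∂L/∂y' = y'.
Euler-Lagrange: y'' − 6 y = 0.
With k = sqrt(6), the general solution is
    y(x) = A cosh(sqrt(6) x) + B sinh(sqrt(6) x).
Fixed left endpoint y(0) = -2 ⇒ A = -2.
The right endpoint x = 12 is free, so the natural (transversality) condition is ∂L/∂y' |_{x=12} = 0, i.e. y'(12) = 0.
Compute y'(x) = A k sinh(k x) + B k cosh(k x), so
    y'(12) = A k sinh(k·12) + B k cosh(k·12) = 0
    ⇒ B = −A tanh(k·12) = 2 tanh(sqrt(6)·12).
Therefore the extremal is
    y(x) = −2 cosh(sqrt(6) x) + 2 tanh(sqrt(6)·12) sinh(sqrt(6) x).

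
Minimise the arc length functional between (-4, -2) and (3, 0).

Arc-length functional: J[y] = ∫ sqrt(1 + (y')^2) dx.
Lagrangian L = sqrt(1 + (y')^2) has no explicit y dependence, so ∂L/∂y = 0 and the Euler-Lagrange equation gives
    d/dx( y' / sqrt(1 + (y')^2) ) = 0  ⇒  y' / sqrt(1 + (y')^2) = const.
Hence y' is constant, so y(x) is affine.
Fitting the endpoints (-4, -2) and (3, 0):
    slope m = (0 − (-2)) / (3 − (-4)) = 2/7,
    intercept c = (-2) − m·(-4) = -6/7.
Extremal: y(x) = (2/7) x - 6/7.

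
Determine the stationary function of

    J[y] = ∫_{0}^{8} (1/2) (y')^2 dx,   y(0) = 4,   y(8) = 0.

The Lagrangian is L = (1/2) (y')^2.
Compute ∂L/∂y = 0, ∂L/∂y' = y'.
The Euler-Lagrange equation d/dx(∂L/∂y') − ∂L/∂y = 0 reduces to
    y'' = 0.
Its general solution is
    y(x) = A x + B,
with A, B fixed by the endpoint conditions.
Applying the endpoint conditions y(0) = 4 and y(8) = 0: solve A·0 + B = 4 and A·8 + B = 0. Subtracting gives A(8 − 0) = 0 − 4, so A = -1/2, and B = 4 − A·0 = 4. Therefore
    y(x) = (-1/2) x + 4.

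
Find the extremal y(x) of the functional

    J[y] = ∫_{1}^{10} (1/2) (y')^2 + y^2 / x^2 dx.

The Lagrangian is L = (1/2) (y')^2 + y^2 / x^2.
Compute ∂L/∂y = 2y/x^2, ∂L/∂y' = y'.
The Euler-Lagrange equation d/dx(∂L/∂y') − ∂L/∂y = 0 reduces to
    y'' − 2/x^2 · y = 0  (x > 0).
Its general solution is
    y(x) = A x^2 + B / x,
with A, B fixed by the endpoint conditions.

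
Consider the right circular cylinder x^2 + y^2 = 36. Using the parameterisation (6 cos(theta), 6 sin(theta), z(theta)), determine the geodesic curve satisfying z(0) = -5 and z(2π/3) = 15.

Parameterise the cylinder of radius R = 6 as
    r(θ) = (6 cos θ, 6 sin θ, z(θ)).
The arc-length element is
    ds = sqrt(36 + (dz/dθ)^2) dθ,
so the Lagrangian is L = sqrt(36 + z'^2).
L depends on z' only, not on z or θ, so ∂L/∂z = 0 and
    ∂L/∂z' = z' / sqrt(36 + z'^2).
The Euler-Lagrange equation gives
    d/dθ( z' / sqrt(36 + z'^2) ) = 0,
so z' is constant. Integrating once:
    z(θ) = a θ + b,
a helix on the cylinder (a straight line when the cylinder is unrolled). The constants a, b are determined by the endpoint conditions.
With endpoint conditions z(0) = -5 and z(2π/3) = 15: from z(0) = b we get b = -5, and a·2π/3 + -5 = 15 gives a = 30/π, so
    z(θ) = (30/π) θ − 5.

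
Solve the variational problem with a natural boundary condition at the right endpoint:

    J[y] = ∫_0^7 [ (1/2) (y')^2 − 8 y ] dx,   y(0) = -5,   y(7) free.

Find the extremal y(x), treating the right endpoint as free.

The Lagrangian L = (1/2) (y')^2 − 8 y gives
    ∂L/∂y = −8,   ∂L/∂y' = y'.
Euler-Lagrange: d/dx(y') − (−8) = 0, i.e. y'' + 8 = 0, so
    y(x) = −(8/2) x^2 + C1 x + C2.
Fixed left endpoint y(0) = -5 ⇒ C2 = -5.
The right endpoint x = 7 is free, so the natural (transversality) condition is ∂L/∂y' |_{x=7} = 0, i.e. y'(7) = 0.
Compute y'(x) = −8 x + C1, so y'(7) = −56 + C1 = 0 ⇒ C1 = 56.
Therefore the extremal is
    y(x) = −4 x^2 + 56 x − 5.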